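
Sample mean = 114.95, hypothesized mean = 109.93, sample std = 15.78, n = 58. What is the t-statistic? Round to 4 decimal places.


t = (xbar - mu0) / (s/sqrt(n))
xbar - mu0 = 114.95 - 109.93 = 5.02
sqrt(58) ≈ 7.61577311
s/sqrt(n) = 15.78 / 7.61577311 ≈ 2.07201551
t = 5.02 / 2.07201551 ≈ 2.422762

2.4228


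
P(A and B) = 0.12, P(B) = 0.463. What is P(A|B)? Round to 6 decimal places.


P(A|B) = P(A and B) / P(B) = 0.12 / 0.463 = 120/463 ≈ 0.25917927

0.259179


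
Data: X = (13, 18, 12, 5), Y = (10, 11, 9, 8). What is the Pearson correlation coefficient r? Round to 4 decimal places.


r = sum((xi-xbar)(yi-ybar)) / sqrt(sum((xi-xbar)^2) * sum((yi-ybar)^2))
n = 4, xbar = 48/4 = 12, ybar = 38/4 = 9.5
Sxy = sum((xi-xbar)(yi-ybar)) = 20
Sxx = sum((xi-xbar)^2) = 86
Syy = sum((yi-ybar)^2) = 5
sqrt(Sxx*Syy) ≈ 20.736441
r = Sxy / sqrt(Sxx*Syy) = 20 / 20.736441 ≈ 0.964486

0.9645


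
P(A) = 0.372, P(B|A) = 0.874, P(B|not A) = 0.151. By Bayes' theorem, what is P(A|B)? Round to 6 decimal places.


P(A|B) = P(B|A)*P(A) / P(B), P(B) = P(B|A)*P(A) + P(B|not A)*P(not A)
P(B|A)*P(A) = 0.874 * 0.372 = 0.325128
P(B|not A)*P(not A) = 0.151 * 0.628 = 0.094828
P(B) = 0.325128 + 0.094828 = 0.419956
P(A|B) = 0.325128 / 0.419956 ≈ 0.77419539

0.774195


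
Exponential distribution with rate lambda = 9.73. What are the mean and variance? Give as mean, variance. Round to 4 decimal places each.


mean = 1/lam, var = 1/lam^2
mean = 1 / 9.73 = 100/973 ≈ 0.102775
lam^2 = 9.73^2 = 94.6729
var = 1 / 94.6729 ≈ 0.010563

0.1028, 0.0106


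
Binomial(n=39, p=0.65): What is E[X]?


E[X] = n*p = 39 * 0.65 = 25.35

25.35


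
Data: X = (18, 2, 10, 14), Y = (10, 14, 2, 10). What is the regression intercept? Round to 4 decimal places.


a = ybar - b*xbar, where b = sum((xi-xbar)(yi-ybar)) / sum((xi-xbar)^2)
n = 4, xbar = 44/4 = 11, ybar = 36/4 = 9
Sxy = sum((xi-xbar)(yi-ybar)) = -28
Sxx = sum((xi-xbar)^2) = 140
b = Sxy / Sxx = -0.2
a = 9 - (-0.2) * 11 = 11.2

11.2000


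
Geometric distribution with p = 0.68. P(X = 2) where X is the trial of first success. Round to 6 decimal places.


P = (1-p)^(k-1) * p
(1-p)^(k-1) = 0.32^1 = 0.32
P = 0.32 * 0.68 = 0.2176

0.217600


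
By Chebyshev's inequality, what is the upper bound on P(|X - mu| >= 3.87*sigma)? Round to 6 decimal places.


P <= 1/k^2
k^2 = 3.87^2 = 14.9769
1/k^2 = 1 / 14.9769 ≈ 0.06676949

0.066769


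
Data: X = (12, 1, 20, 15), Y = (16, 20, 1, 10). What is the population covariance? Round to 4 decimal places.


Cov = (1/n)*sum((xi-xbar)(yi-ybar))
n = 4, xbar = 48/4 = 12, ybar = 47/4 = 11.75
sum((xi-xbar)(yi-ybar)) = -182
Cov = -182 / 4 = -45.5

-45.5000


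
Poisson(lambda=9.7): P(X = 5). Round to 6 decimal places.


P = e^(-lam) * lam^k / k!
e^(-9.7) ≈ 0.00006128350
lam^k = 9.7^5 = 85873.40257
k! = 5! = 120
P = 0.00006128350 * 85873.40257 / 120 ≈ 0.043855

0.043855


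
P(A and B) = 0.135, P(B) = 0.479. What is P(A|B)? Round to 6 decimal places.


P(A|B) = P(A and B) / P(B) = 0.135 / 0.479 = 135/479 ≈ 0.28183716

0.281837


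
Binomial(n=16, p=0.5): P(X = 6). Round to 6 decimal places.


P = C(n,k) * p^k * (1-p)^(n-k)
C(16,6) = 8008
p^k = 0.5^6 = 0.015625
(1-p)^(n-k) = 0.5^10 = 0.0009765625
P = 8008 * 0.015625 * 0.0009765625 = 1001/8192 ≈ 0.122192

0.122192


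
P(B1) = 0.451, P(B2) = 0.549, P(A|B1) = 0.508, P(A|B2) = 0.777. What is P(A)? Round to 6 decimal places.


P(A) = P(A|B1)*P(B1) + P(A|B2)*P(B2)
P(A|B1)*P(B1) = 0.508 * 0.451 = 0.229108
P(A|B2)*P(B2) = 0.777 * 0.549 = 0.426573
P(A) = 0.229108 + 0.426573 = 0.655681

0.655681


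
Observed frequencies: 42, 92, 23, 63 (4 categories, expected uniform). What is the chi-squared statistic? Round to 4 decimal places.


chi2 = sum((O-E)^2/E), E = total/4
total = 220, E = 220/4 = 55
(42 - 55)^2 / 55 = 169 / 55 = 169/55 ≈ 3.072727
(92 - 55)^2 / 55 = 1369 / 55 = 1369/55 ≈ 24.890909
(23 - 55)^2 / 55 = 1024 / 55 = 1024/55 ≈ 18.618182
(63 - 55)^2 / 55 = 64 / 55 = 64/55 ≈ 1.163636
chi2 = 2626/55 ≈ 47.745455

47.7455


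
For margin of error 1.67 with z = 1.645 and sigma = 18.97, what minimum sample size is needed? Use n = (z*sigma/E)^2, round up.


z*sigma/E = 1.645 * 18.97 / 1.67 ≈ 18.686018
(z*sigma/E)^2 ≈ 349.167267
round up: n = 350

350


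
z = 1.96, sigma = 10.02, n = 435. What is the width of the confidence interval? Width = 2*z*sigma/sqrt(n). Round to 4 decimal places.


width = 2*z*sigma/sqrt(n)
2*z*sigma = 2 * 1.96 * 10.02 = 39.2784
sqrt(435) ≈ 20.856654
width = 39.2784 / 20.856654 ≈ 1.883255

1.8833


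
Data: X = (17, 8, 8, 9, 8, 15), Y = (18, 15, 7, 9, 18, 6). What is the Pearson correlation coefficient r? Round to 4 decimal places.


r = sum((xi-xbar)(yi-ybar)) / sqrt(sum((xi-xbar)^2) * sum((yi-ybar)^2))
n = 6, xbar = 65/6 ≈ 10.833333, ybar = 73/6 ≈ 12.166667
Sxy = sum((xi-xbar)(yi-ybar)) = 37/6 ≈ 6.166667
Sxx = sum((xi-xbar)^2) = 497/6 ≈ 82.833333
Syy = sum((yi-ybar)^2) = 905/6 ≈ 150.833333
sqrt(Sxx*Syy) ≈ 111.776687
r = Sxy / sqrt(Sxx*Syy) = 6.166667 / 111.776687 ≈ 0.055170

0.0552


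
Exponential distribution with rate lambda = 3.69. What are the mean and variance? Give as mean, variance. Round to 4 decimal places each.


mean = 1/lam, var = 1/lam^2
mean = 1 / 3.69 = 100/369 ≈ 0.271003
lam^2 = 3.69^2 = 13.6161
var = 1 / 13.6161 ≈ 0.073442

0.2710, 0.0734


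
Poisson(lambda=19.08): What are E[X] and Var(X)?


E[X] = Var(X) = lambda = 19.08

19.08, 19.08


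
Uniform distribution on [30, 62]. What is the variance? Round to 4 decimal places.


Var = (b-a)^2 / 12
(b-a)^2 = (62 - 30)^2 = 1024
Var = 1024/12 ≈ 85.333333

85.3333


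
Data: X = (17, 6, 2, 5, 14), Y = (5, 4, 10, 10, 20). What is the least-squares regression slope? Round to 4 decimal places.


b = sum((xi-xbar)(yi-ybar)) / sum((xi-xbar)^2)
n = 5, xbar = 44/5 = 8.8, ybar = 49/5 = 9.8
Sxy = sum((xi-xbar)(yi-ybar)) = 27.8
Sxx = sum((xi-xbar)^2) = 162.8
b = Sxy / Sxx = 139/814 ≈ 0.170762

0.1708


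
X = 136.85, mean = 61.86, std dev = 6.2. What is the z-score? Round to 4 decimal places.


z = (X - mu) / sigma
X - mu = 136.85 - 61.86 = 74.99
z = 74.99 / 6.2 = 7499/620 ≈ 12.095161

12.0952


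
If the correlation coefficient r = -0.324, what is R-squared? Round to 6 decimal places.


R^2 = r^2 = (-0.324)^2 = 0.104976

0.104976


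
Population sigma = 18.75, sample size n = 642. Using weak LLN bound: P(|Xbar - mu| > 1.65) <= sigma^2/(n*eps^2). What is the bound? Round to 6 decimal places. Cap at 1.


bound = min(1, sigma^2/(n*eps^2))
sigma^2 = 18.75^2 = 351.5625
n*eps^2 = 642 * 1.65^2 = 642 * 2.7225 = 1747.845
sigma^2/(n*eps^2) = 351.5625 / 1747.845 ≈ 0.20114055

0.201141


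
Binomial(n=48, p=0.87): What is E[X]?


E[X] = n*p = 48 * 0.87 = 41.76

41.76


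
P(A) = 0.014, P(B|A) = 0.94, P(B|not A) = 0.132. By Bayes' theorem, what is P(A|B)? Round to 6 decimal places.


P(A|B) = P(B|A)*P(A) / P(B), P(B) = P(B|A)*P(A) + P(B|not A)*P(not A)
P(B|A)*P(A) = 0.94 * 0.014 = 0.01316
P(B|not A)*P(not A) = 0.132 * 0.986 = 0.130152
P(B) = 0.01316 + 0.130152 = 0.143312
P(A|B) = 0.01316 / 0.143312 ≈ 0.09182762

0.091828


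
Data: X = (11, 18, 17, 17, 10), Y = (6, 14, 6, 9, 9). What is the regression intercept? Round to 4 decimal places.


a = ybar - b*xbar, where b = sum((xi-xbar)(yi-ybar)) / sum((xi-xbar)^2)
n = 5, xbar = 73/5 = 14.6, ybar = 44/5 = 8.8
Sxy = sum((xi-xbar)(yi-ybar)) = 20.6
Sxx = sum((xi-xbar)^2) = 57.2
b = Sxy / Sxx = 103/286 ≈ 0.360140
a = 8.8 - 0.360140 * 14.6 = 1013/286 ≈ 3.541958

3.5420


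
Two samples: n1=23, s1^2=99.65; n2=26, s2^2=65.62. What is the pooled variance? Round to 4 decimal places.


sp^2 = ((n1-1)*s1^2 + (n2-1)*s2^2)/(n1+n2-2)
(n1-1)*s1^2 = 22 * 99.65 = 2192.3
(n2-1)*s2^2 = 25 * 65.62 = 1640.5
numerator = 2192.3 + 1640.5 = 3832.8
n1+n2-2 = 47
sp^2 = 3832.8 / 47 = 19164/235 ≈ 81.548936

81.5489


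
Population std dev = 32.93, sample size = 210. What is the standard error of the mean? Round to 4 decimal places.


SE = sigma / sqrt(n)
sqrt(210) ≈ 14.491377
SE = 32.93 / 14.491377 ≈ 2.272386

2.2724


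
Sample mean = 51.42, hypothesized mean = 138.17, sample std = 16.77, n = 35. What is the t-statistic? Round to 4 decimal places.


t = (xbar - mu0) / (s/sqrt(n))
xbar - mu0 = 51.42 - 138.17 = -86.75
sqrt(35) ≈ 5.91607978
s/sqrt(n) = 16.77 / 5.91607978 ≈ 2.83464737
t = -86.75 / 2.83464737 ≈ -30.603454

-30.6035


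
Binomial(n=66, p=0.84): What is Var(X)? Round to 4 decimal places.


Var = n*p*(1-p) = 66 * 0.84 * 0.16 = 8.8704

8.8704


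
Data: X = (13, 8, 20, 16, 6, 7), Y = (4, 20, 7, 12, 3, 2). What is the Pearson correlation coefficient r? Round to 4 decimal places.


r = sum((xi-xbar)(yi-ybar)) / sqrt(sum((xi-xbar)^2) * sum((yi-ybar)^2))
n = 6, xbar = 70/6 = 35/3 ≈ 11.666667, ybar = 48/6 = 8
Sxy = sum((xi-xbar)(yi-ybar)) = 16
Sxx = sum((xi-xbar)^2) = 472/3 ≈ 157.333333
Syy = sum((yi-ybar)^2) = 238
sqrt(Sxx*Syy) ≈ 193.507967
r = Sxy / sqrt(Sxx*Syy) = 16 / 193.507967 ≈ 0.082684

0.0827


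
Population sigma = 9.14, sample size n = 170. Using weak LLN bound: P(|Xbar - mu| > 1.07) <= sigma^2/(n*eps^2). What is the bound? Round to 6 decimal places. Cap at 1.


bound = min(1, sigma^2/(n*eps^2))
sigma^2 = 9.14^2 = 83.5396
n*eps^2 = 170 * 1.07^2 = 170 * 1.1449 = 194.633
sigma^2/(n*eps^2) = 83.5396 / 194.633 ≈ 0.42921601

0.429216


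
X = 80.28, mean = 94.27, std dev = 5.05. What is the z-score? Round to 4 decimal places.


z = (X - mu) / sigma
X - mu = 80.28 - 94.27 = -13.99
z = -13.99 / 5.05 = -1399/505 ≈ -2.770297

-2.7703


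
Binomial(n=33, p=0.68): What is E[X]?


E[X] = n*p = 33 * 0.68 = 22.44

22.44


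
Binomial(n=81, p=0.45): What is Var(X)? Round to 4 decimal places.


Var = n*p*(1-p) = 81 * 0.45 * 0.55 = 20.0475

20.0475


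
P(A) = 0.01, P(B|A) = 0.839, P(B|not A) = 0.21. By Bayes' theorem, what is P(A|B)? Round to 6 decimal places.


P(A|B) = P(B|A)*P(A) / P(B), P(B) = P(B|A)*P(A) + P(B|not A)*P(not A)
P(B|A)*P(A) = 0.839 * 0.01 = 0.00839
P(B|not A)*P(not A) = 0.21 * 0.99 = 0.2079
P(B) = 0.00839 + 0.2079 = 0.21629
P(A|B) = 0.00839 / 0.21629 ≈ 0.03879051

0.038791


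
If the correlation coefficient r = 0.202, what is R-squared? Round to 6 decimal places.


R^2 = r^2 = (0.202)^2 = 0.040804

0.040804


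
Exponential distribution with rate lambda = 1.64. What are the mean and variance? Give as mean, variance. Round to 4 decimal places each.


mean = 1/lam, var = 1/lam^2
mean = 1 / 1.64 = 25/41 ≈ 0.609756
lam^2 = 1.64^2 = 2.6896
var = 1 / 2.6896 = 625/1681 ≈ 0.371802

0.6098, 0.3718


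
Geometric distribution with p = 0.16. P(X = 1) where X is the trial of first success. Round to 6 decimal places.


P = (1-p)^(k-1) * p
(1-p)^(k-1) = 0.84^0 = 1
P = 1 * 0.16 = 0.16

0.160000


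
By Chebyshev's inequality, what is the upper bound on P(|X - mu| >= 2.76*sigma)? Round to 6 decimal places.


P <= 1/k^2
k^2 = 2.76^2 = 7.6176
1/k^2 = 1 / 7.6176 = 625/4761 ≈ 0.13127494

0.131275


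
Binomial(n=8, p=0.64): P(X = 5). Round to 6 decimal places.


P = C(n,k) * p^k * (1-p)^(n-k)
C(8,5) = 56
p^k = 0.64^5 ≈ 0.1073742
(1-p)^(n-k) = 0.36^3 = 0.046656
P = 56 * 0.1073742 * 0.046656 ≈ 0.280540

0.280540


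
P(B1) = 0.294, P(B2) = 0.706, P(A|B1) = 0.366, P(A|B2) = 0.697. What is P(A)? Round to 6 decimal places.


P(A) = P(A|B1)*P(B1) + P(A|B2)*P(B2)
P(A|B1)*P(B1) = 0.366 * 0.294 = 0.107604
P(A|B2)*P(B2) = 0.697 * 0.706 = 0.492082
P(A) = 0.107604 + 0.492082 = 0.599686

0.599686


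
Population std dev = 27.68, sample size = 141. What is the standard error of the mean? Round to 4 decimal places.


SE = sigma / sqrt(n)
sqrt(141) ≈ 11.874342
SE = 27.68 / 11.874342 ≈ 2.331077

2.3311


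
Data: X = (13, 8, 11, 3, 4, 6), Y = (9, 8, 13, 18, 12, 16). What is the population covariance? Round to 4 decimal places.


Cov = (1/n)*sum((xi-xbar)(yi-ybar))
n = 6, xbar = 45/6 = 7.5, ybar = 76/6 = 38/3 ≈ 12.666667
sum((xi-xbar)(yi-ybar)) = -48
Cov = -48 / 6 = -8

-8.0000


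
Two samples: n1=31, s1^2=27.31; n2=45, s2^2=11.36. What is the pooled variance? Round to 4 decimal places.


sp^2 = ((n1-1)*s1^2 + (n2-1)*s2^2)/(n1+n2-2)
(n1-1)*s1^2 = 30 * 27.31 = 819.3
(n2-1)*s2^2 = 44 * 11.36 = 499.84
numerator = 819.3 + 499.84 = 1319.14
n1+n2-2 = 74
sp^2 = 1319.14 / 74 = 65957/3700 ≈ 17.826216

17.8262


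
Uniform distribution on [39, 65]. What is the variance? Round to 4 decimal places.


Var = (b-a)^2 / 12
(b-a)^2 = (65 - 39)^2 = 676
Var = 676/12 ≈ 56.333333

56.3333


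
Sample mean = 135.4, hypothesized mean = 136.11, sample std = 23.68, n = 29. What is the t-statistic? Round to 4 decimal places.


t = (xbar - mu0) / (s/sqrt(n))
xbar - mu0 = 135.4 - 136.11 = -0.71
sqrt(29) ≈ 5.38516481
s/sqrt(n) = 23.68 / 5.38516481 ≈ 4.39726561
t = -0.71 / 4.39726561 ≈ -0.161464

-0.1615


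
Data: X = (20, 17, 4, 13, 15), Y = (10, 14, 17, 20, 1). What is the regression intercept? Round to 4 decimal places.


a = ybar - b*xbar, where b = sum((xi-xbar)(yi-ybar)) / sum((xi-xbar)^2)
n = 5, xbar = 69/5 = 13.8, ybar = 62/5 = 12.4
Sxy = sum((xi-xbar)(yi-ybar)) = -74.6
Sxx = sum((xi-xbar)^2) = 146.8
b = Sxy / Sxx = -373/734 ≈ -0.508174
a = 12.4 - (-0.508174) * 13.8 = 14249/734 ≈ 19.412807

19.4128


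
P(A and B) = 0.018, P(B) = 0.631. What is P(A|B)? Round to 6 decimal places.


P(A|B) = P(A and B) / P(B) = 0.018 / 0.631 = 18/631 ≈ 0.02852615

0.028526


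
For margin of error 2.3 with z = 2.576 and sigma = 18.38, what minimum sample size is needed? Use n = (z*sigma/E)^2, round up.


z*sigma/E = 2.576 * 18.38 / 2.3 = 20.5856
(z*sigma/E)^2 ≈ 423.766927
round up: n = 424

424


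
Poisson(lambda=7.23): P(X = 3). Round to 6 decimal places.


P = e^(-lam) * lam^k / k!
e^(-7.23) ≈ 0.0007245209
lam^k = 7.23^3 = 377.933067
k! = 3! = 6
P = 0.0007245209 * 377.933067 / 6 ≈ 0.045637

0.045637


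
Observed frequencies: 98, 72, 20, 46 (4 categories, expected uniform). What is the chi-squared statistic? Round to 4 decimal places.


chi2 = sum((O-E)^2/E), E = total/4
total = 236, E = 236/4 = 59
(98 - 59)^2 / 59 = 1521 / 59 = 1521/59 ≈ 25.779661
(72 - 59)^2 / 59 = 169 / 59 = 169/59 ≈ 2.864407
(20 - 59)^2 / 59 = 1521 / 59 = 1521/59 ≈ 25.779661
(46 - 59)^2 / 59 = 169 / 59 = 169/59 ≈ 2.864407
chi2 = 3380/59 ≈ 57.288136

57.2881


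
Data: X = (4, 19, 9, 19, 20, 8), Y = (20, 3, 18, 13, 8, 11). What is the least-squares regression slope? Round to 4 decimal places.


b = sum((xi-xbar)(yi-ybar)) / sum((xi-xbar)^2)
n = 6, xbar = 79/6 ≈ 13.166667, ybar = 73/6 ≈ 12.166667
Sxy = sum((xi-xbar)(yi-ybar)) = -1003/6 ≈ -167.166667
Sxx = sum((xi-xbar)^2) = 1457/6 ≈ 242.833333
b = Sxy / Sxx = -1003/1457 ≈ -0.688401

-0.6884


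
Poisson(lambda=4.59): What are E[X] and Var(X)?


E[X] = Var(X) = lambda = 4.59

4.59, 4.59


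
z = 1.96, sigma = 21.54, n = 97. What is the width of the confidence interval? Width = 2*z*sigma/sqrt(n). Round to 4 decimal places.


width = 2*z*sigma/sqrt(n)
2*z*sigma = 2 * 1.96 * 21.54 = 84.4368
sqrt(97) ≈ 9.848858
width = 84.4368 / 9.848858 ≈ 8.573258

8.5733


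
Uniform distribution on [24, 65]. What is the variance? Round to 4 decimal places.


Var = (b-a)^2 / 12
(b-a)^2 = (65 - 24)^2 = 1681
Var = 1681/12 ≈ 140.083333

140.0833


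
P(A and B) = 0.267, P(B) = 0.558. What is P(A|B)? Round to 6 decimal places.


P(A|B) = P(A and B) / P(B) = 0.267 / 0.558 = 89/186 ≈ 0.47849462

0.478495


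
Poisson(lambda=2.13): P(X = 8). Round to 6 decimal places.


P = e^(-lam) * lam^k / k!
e^(-2.13) ≈ 0.1188373
lam^k = 2.13^8 ≈ 423.678892
k! = 8! = 40320
P = 0.1188373 * 423.678892 / 40320 ≈ 0.001249

0.001249


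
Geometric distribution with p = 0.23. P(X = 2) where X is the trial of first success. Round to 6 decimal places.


P = (1-p)^(k-1) * p
(1-p)^(k-1) = 0.77^1 = 0.77
P = 0.77 * 0.23 = 0.1771

0.177100


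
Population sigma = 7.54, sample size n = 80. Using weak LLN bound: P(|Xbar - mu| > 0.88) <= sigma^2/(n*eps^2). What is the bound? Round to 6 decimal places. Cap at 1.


bound = min(1, sigma^2/(n*eps^2))
sigma^2 = 7.54^2 = 56.8516
n*eps^2 = 80 * 0.88^2 = 80 * 0.7744 = 61.952
sigma^2/(n*eps^2) = 56.8516 / 61.952 ≈ 0.91767175

0.917672


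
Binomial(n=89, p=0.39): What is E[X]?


E[X] = n*p = 89 * 0.39 = 34.71

34.71


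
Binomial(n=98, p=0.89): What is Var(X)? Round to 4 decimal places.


Var = n*p*(1-p) = 98 * 0.89 * 0.11 = 9.5942

9.5942


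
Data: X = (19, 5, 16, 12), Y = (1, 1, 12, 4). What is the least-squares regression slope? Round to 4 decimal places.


b = sum((xi-xbar)(yi-ybar)) / sum((xi-xbar)^2)
n = 4, xbar = 52/4 = 13, ybar = 18/4 = 4.5
Sxy = sum((xi-xbar)(yi-ybar)) = 30
Sxx = sum((xi-xbar)^2) = 110
b = Sxy / Sxx = 3/11 ≈ 0.272727

0.2727


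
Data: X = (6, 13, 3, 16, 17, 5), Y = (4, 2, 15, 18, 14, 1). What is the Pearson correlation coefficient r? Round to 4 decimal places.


r = sum((xi-xbar)(yi-ybar)) / sqrt(sum((xi-xbar)^2) * sum((yi-ybar)^2))
n = 6, xbar = 60/6 = 10, ybar = 54/6 = 9
Sxy = sum((xi-xbar)(yi-ybar)) = 86
Sxx = sum((xi-xbar)^2) = 184
Syy = sum((yi-ybar)^2) = 280
sqrt(Sxx*Syy) ≈ 226.980175
r = Sxy / sqrt(Sxx*Syy) = 86 / 226.980175 ≈ 0.378888

0.3789


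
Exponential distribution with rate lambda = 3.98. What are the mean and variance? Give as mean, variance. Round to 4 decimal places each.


mean = 1/lam, var = 1/lam^2
mean = 1 / 3.98 = 50/199 ≈ 0.251256
lam^2 = 3.98^2 = 15.8404
var = 1 / 15.8404 ≈ 0.063130

0.2513, 0.0631


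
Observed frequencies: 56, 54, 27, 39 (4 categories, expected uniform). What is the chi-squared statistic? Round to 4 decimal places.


chi2 = sum((O-E)^2/E), E = total/4
total = 176, E = 176/4 = 44
(56 - 44)^2 / 44 = 144 / 44 = 36/11 ≈ 3.272727
(54 - 44)^2 / 44 = 100 / 44 = 25/11 ≈ 2.272727
(27 - 44)^2 / 44 = 289 / 44 = 289/44 ≈ 6.568182
(39 - 44)^2 / 44 = 25 / 44 = 25/44 ≈ 0.568182
chi2 = 279/22 ≈ 12.681818

12.6818


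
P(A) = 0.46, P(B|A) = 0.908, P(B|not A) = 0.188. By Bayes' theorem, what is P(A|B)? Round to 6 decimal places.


P(A|B) = P(B|A)*P(A) / P(B), P(B) = P(B|A)*P(A) + P(B|not A)*P(not A)
P(B|A)*P(A) = 0.908 * 0.46 = 0.41768
P(B|not A)*P(not A) = 0.188 * 0.54 = 0.10152
P(B) = 0.41768 + 0.10152 = 0.5192
P(A|B) = 0.41768 / 0.5192 = 5221/6490 ≈ 0.80446841

0.804468


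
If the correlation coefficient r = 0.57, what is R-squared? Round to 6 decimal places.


R^2 = r^2 = (0.57)^2 = 0.3249

0.324900


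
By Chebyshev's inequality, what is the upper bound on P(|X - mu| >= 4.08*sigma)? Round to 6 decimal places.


P <= 1/k^2
k^2 = 4.08^2 = 16.6464
1/k^2 = 1 / 16.6464 ≈ 0.06007305

0.060073


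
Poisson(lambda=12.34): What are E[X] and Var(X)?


E[X] = Var(X) = lambda = 12.34

12.34, 12.34


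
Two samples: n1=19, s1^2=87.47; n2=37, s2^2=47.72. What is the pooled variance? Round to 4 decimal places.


sp^2 = ((n1-1)*s1^2 + (n2-1)*s2^2)/(n1+n2-2)
(n1-1)*s1^2 = 18 * 87.47 = 1574.46
(n2-1)*s2^2 = 36 * 47.72 = 1717.92
numerator = 1574.46 + 1717.92 = 3292.38
n1+n2-2 = 54
sp^2 = 3292.38 / 54 = 60.97

60.9700


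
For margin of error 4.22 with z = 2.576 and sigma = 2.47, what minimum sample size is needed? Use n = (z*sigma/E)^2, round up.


z*sigma/E = 2.576 * 2.47 / 4.22 ≈ 1.507754
(z*sigma/E)^2 ≈ 2.273321
round up: n = 3

3


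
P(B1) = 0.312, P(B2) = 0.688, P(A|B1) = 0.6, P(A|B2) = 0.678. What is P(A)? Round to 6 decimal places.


P(A) = P(A|B1)*P(B1) + P(A|B2)*P(B2)
P(A|B1)*P(B1) = 0.6 * 0.312 = 0.1872
P(A|B2)*P(B2) = 0.678 * 0.688 = 0.466464
P(A) = 0.1872 + 0.466464 = 0.653664

0.653664


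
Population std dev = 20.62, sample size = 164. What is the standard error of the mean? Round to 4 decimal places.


SE = sigma / sqrt(n)
sqrt(164) ≈ 12.806248
SE = 20.62 / 12.806248 ≈ 1.610151

1.6102


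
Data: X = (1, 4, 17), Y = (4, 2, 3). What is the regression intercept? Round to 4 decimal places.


a = ybar - b*xbar, where b = sum((xi-xbar)(yi-ybar)) / sum((xi-xbar)^2)
n = 3, xbar = 22/3 ≈ 7.333333, ybar = 9/3 = 3
Sxy = sum((xi-xbar)(yi-ybar)) = -3
Sxx = sum((xi-xbar)^2) = 434/3 ≈ 144.666667
b = Sxy / Sxx = -9/434 ≈ -0.020737
a = 3 - (-0.020737) * 7.333333 = 684/217 ≈ 3.152074

3.1521


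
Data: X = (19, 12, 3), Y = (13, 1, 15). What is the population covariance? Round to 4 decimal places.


Cov = (1/n)*sum((xi-xbar)(yi-ybar))
n = 3, xbar = 34/3 ≈ 11.333333, ybar = 29/3 ≈ 9.666667
sum((xi-xbar)(yi-ybar)) = -74/3 ≈ -24.666667
Cov = -24.666667 / 3 = -74/9 ≈ -8.222222

-8.2222


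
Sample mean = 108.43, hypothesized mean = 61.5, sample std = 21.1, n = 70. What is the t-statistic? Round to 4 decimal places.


t = (xbar - mu0) / (s/sqrt(n))
xbar - mu0 = 108.43 - 61.5 = 46.93
sqrt(70) ≈ 8.36660027
s/sqrt(n) = 21.1 / 8.36660027 ≈ 2.52193237
t = 46.93 / 2.52193237 ≈ 18.608746

18.6087


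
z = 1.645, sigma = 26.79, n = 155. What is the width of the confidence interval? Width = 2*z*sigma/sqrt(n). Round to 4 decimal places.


width = 2*z*sigma/sqrt(n)
2*z*sigma = 2 * 1.645 * 26.79 = 88.1391
sqrt(155) ≈ 12.449900
width = 88.1391 / 12.449900 ≈ 7.079503

7.0795


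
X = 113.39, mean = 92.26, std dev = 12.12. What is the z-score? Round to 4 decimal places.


z = (X - mu) / sigma
X - mu = 113.39 - 92.26 = 21.13
z = 21.13 / 12.12 = 2113/1212 ≈ 1.743399

1.7434


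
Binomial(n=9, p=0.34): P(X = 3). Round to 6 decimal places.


P = C(n,k) * p^k * (1-p)^(n-k)
C(9,3) = 84
p^k = 0.34^3 = 0.039304
(1-p)^(n-k) = 0.66^6 ≈ 0.08265395
P = 84 * 0.039304 * 0.08265395 ≈ 0.272885

0.272885


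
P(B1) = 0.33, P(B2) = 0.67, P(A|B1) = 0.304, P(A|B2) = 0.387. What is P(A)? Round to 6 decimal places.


P(A) = P(A|B1)*P(B1) + P(A|B2)*P(B2)
P(A|B1)*P(B1) = 0.304 * 0.33 = 0.10032
P(A|B2)*P(B2) = 0.387 * 0.67 = 0.25929
P(A) = 0.10032 + 0.25929 = 0.35961

0.359610


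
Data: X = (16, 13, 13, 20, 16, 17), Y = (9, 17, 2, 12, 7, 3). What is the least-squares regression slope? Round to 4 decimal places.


b = sum((xi-xbar)(yi-ybar)) / sum((xi-xbar)^2)
n = 6, xbar = 95/6 ≈ 15.833333, ybar = 50/6 = 25/3 ≈ 8.333333
Sxy = sum((xi-xbar)(yi-ybar)) = 7/3 ≈ 2.333333
Sxx = sum((xi-xbar)^2) = 209/6 ≈ 34.833333
b = Sxy / Sxx = 14/209 ≈ 0.066986

0.0670


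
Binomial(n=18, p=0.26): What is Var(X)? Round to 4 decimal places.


Var = n*p*(1-p) = 18 * 0.26 * 0.74 = 3.4632

3.4632


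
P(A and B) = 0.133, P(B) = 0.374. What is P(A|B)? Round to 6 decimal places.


P(A|B) = P(A and B) / P(B) = 0.133 / 0.374 = 133/374 ≈ 0.35561497

0.355615


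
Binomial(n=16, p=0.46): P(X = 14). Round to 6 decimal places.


P = C(n,k) * p^k * (1-p)^(n-k)
C(16,14) = 120
p^k = 0.46^14 ≈ 0.00001899370
(1-p)^(n-k) = 0.54^2 = 0.2916
P = 120 * 0.00001899370 * 0.2916 ≈ 0.000665

0.000665


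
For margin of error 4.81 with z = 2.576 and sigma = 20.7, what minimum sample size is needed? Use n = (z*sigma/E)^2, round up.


z*sigma/E = 2.576 * 20.7 / 4.81 ≈ 11.085904
(z*sigma/E)^2 ≈ 122.897276
round up: n = 123

123


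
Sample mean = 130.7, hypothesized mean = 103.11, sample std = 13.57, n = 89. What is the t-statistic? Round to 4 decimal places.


t = (xbar - mu0) / (s/sqrt(n))
xbar - mu0 = 130.7 - 103.11 = 27.59
sqrt(89) ≈ 9.43398113
s/sqrt(n) = 13.57 / 9.43398113 ≈ 1.43841712
t = 27.59 / 1.43841712 ≈ 19.180806

19.1808


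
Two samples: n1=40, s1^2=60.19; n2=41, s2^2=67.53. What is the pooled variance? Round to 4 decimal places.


sp^2 = ((n1-1)*s1^2 + (n2-1)*s2^2)/(n1+n2-2)
(n1-1)*s1^2 = 39 * 60.19 = 2347.41
(n2-1)*s2^2 = 40 * 67.53 = 2701.2
numerator = 2347.41 + 2701.2 = 5048.61
n1+n2-2 = 79
sp^2 = 5048.61 / 79 = 504861/7900 ≈ 63.906456

63.9065


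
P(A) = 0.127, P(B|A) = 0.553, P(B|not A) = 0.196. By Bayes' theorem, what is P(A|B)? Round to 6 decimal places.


P(A|B) = P(B|A)*P(A) / P(B), P(B) = P(B|A)*P(A) + P(B|not A)*P(not A)
P(B|A)*P(A) = 0.553 * 0.127 = 0.070231
P(B|not A)*P(not A) = 0.196 * 0.873 = 0.171108
P(B) = 0.070231 + 0.171108 = 0.241339
P(A|B) = 0.070231 / 0.241339 ≈ 0.29100560

0.291006


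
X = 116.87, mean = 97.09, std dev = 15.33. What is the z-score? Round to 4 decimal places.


z = (X - mu) / sigma
X - mu = 116.87 - 97.09 = 19.78
z = 19.78 / 15.33 = 1978/1533 ≈ 1.290280

1.2903


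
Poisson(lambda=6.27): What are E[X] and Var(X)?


E[X] = Var(X) = lambda = 6.27

6.27, 6.27


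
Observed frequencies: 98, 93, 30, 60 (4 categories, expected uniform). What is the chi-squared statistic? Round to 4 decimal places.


chi2 = sum((O-E)^2/E), E = total/4
total = 281, E = 281/4 = 70.25
(98 - 70.25)^2 / 70.25 = 770.0625 / 70.25 = 12321/1124 ≈ 10.961744
(93 - 70.25)^2 / 70.25 = 517.5625 / 70.25 = 8281/1124 ≈ 7.367438
(30 - 70.25)^2 / 70.25 = 1620.0625 / 70.25 = 25921/1124 ≈ 23.061388
(60 - 70.25)^2 / 70.25 = 105.0625 / 70.25 = 1681/1124 ≈ 1.495552
chi2 = 12051/281 ≈ 42.886121

42.8861


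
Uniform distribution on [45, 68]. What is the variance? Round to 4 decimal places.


Var = (b-a)^2 / 12
(b-a)^2 = (68 - 45)^2 = 529
Var = 529/12 ≈ 44.083333

44.0833


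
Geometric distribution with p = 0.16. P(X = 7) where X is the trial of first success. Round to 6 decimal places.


P = (1-p)^(k-1) * p
(1-p)^(k-1) = 0.84^6 ≈ 0.3512980
P = 0.3512980 * 0.16 ≈ 0.05620769

0.056208


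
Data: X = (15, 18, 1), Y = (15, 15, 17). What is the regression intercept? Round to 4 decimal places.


a = ybar - b*xbar, where b = sum((xi-xbar)(yi-ybar)) / sum((xi-xbar)^2)
n = 3, xbar = 34/3 ≈ 11.333333, ybar = 47/3 ≈ 15.666667
Sxy = sum((xi-xbar)(yi-ybar)) = -62/3 ≈ -20.666667
Sxx = sum((xi-xbar)^2) = 494/3 ≈ 164.666667
b = Sxy / Sxx = -31/247 ≈ -0.125506
a = 15.666667 - (-0.125506) * 11.333333 = 4221/247 ≈ 17.089069

17.0891


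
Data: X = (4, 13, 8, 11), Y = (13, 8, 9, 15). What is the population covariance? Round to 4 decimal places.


Cov = (1/n)*sum((xi-xbar)(yi-ybar))
n = 4, xbar = 36/4 = 9, ybar = 45/4 = 11.25
sum((xi-xbar)(yi-ybar)) = -12
Cov = -12 / 4 = -3

-3.0000


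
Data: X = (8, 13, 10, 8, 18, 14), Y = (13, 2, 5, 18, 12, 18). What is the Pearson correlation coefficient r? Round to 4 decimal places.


r = sum((xi-xbar)(yi-ybar)) / sqrt(sum((xi-xbar)^2) * sum((yi-ybar)^2))
n = 6, xbar = 71/6 ≈ 11.833333, ybar = 68/6 = 34/3 ≈ 11.333333
Sxy = sum((xi-xbar)(yi-ybar)) = -38/3 ≈ -12.666667
Sxx = sum((xi-xbar)^2) = 461/6 ≈ 76.833333
Syy = sum((yi-ybar)^2) = 658/3 ≈ 219.333333
sqrt(Sxx*Syy) ≈ 129.815681
r = Sxy / sqrt(Sxx*Syy) = -12.666667 / 129.815681 ≈ -0.097574

-0.0976


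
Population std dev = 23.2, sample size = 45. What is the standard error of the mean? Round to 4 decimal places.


SE = sigma / sqrt(n)
sqrt(45) ≈ 6.708204
SE = 23.2 / 6.708204 ≈ 3.458452

3.4585


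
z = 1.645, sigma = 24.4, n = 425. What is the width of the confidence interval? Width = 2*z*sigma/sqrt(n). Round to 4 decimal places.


width = 2*z*sigma/sqrt(n)
2*z*sigma = 2 * 1.645 * 24.4 = 80.276
sqrt(425) ≈ 20.615528
width = 80.276 / 20.615528 ≈ 3.893958

3.8940


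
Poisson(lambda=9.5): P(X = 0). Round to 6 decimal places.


P = e^(-lam) * lam^k / k!
e^(-9.5) ≈ 0.00007485183
lam^k = 9.5^0 = 1
k! = 0! = 1
P = 0.00007485183 * 1 / 1 ≈ 0.000075

0.000075


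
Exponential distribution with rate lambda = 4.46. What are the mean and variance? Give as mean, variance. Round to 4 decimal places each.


mean = 1/lam, var = 1/lam^2
mean = 1 / 4.46 = 50/223 ≈ 0.224215
lam^2 = 4.46^2 = 19.8916
var = 1 / 19.8916 ≈ 0.050272

0.2242, 0.0503


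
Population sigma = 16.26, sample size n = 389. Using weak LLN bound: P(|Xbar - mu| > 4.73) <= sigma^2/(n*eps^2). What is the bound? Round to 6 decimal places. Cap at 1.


bound = min(1, sigma^2/(n*eps^2))
sigma^2 = 16.26^2 = 264.3876
n*eps^2 = 389 * 4.73^2 = 389 * 22.3729 = 8703.0581
sigma^2/(n*eps^2) = 264.3876 / 8703.0581 ≈ 0.03037870

0.030379


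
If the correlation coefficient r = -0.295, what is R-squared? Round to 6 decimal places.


R^2 = r^2 = (-0.295)^2 = 0.087025

0.087025


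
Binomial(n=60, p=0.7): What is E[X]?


E[X] = n*p = 60 * 0.7 = 42

42


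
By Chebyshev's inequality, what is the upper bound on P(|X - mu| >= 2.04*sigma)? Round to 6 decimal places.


P <= 1/k^2
k^2 = 2.04^2 = 4.1616
1/k^2 = 1 / 4.1616 = 625/2601 ≈ 0.24029220

0.240292


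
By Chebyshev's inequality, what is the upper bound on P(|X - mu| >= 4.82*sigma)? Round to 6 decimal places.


P <= 1/k^2
k^2 = 4.82^2 = 23.2324
1/k^2 = 1 / 23.2324 ≈ 0.04304334

0.043043


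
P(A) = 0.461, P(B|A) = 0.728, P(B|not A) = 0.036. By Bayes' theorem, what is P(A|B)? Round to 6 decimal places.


P(A|B) = P(B|A)*P(A) / P(B), P(B) = P(B|A)*P(A) + P(B|not A)*P(not A)
P(B|A)*P(A) = 0.728 * 0.461 = 0.335608
P(B|not A)*P(not A) = 0.036 * 0.539 = 0.019404
P(B) = 0.335608 + 0.019404 = 0.355012
P(A|B) = 0.335608 / 0.355012 ≈ 0.94534269

0.945343


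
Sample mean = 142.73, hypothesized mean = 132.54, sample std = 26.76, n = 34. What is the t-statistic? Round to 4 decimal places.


t = (xbar - mu0) / (s/sqrt(n))
xbar - mu0 = 142.73 - 132.54 = 10.19
sqrt(34) ≈ 5.83095189
s/sqrt(n) = 26.76 / 5.83095189 ≈ 4.58930214
t = 10.19 / 4.58930214 ≈ 2.220381

2.2204


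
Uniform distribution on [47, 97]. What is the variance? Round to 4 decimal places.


Var = (b-a)^2 / 12
(b-a)^2 = (97 - 47)^2 = 2500
Var = 2500/12 ≈ 208.333333

208.3333


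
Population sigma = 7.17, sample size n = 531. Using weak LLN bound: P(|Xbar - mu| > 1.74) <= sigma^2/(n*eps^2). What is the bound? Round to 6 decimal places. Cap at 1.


bound = min(1, sigma^2/(n*eps^2))
sigma^2 = 7.17^2 = 51.4089
n*eps^2 = 531 * 1.74^2 = 531 * 3.0276 = 1607.6556
sigma^2/(n*eps^2) = 51.4089 / 1607.6556 ≈ 0.03197756

0.031978


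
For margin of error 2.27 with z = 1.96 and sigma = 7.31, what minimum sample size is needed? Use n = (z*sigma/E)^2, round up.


z*sigma/E = 1.96 * 7.31 / 2.27 = 35819/5675 ≈ 6.311718
(z*sigma/E)^2 ≈ 39.837785
round up: n = 40

40


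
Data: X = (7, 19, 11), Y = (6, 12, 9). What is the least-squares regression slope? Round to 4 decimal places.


b = sum((xi-xbar)(yi-ybar)) / sum((xi-xbar)^2)
n = 3, xbar = 37/3 ≈ 12.333333, ybar = 27/3 = 9
Sxy = sum((xi-xbar)(yi-ybar)) = 36
Sxx = sum((xi-xbar)^2) = 224/3 ≈ 74.666667
b = Sxy / Sxx = 27/56 ≈ 0.482143

0.4821


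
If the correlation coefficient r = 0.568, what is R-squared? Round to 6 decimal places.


R^2 = r^2 = (0.568)^2 = 0.322624

0.322624


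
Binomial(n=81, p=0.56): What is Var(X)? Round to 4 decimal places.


Var = n*p*(1-p) = 81 * 0.56 * 0.44 = 19.9584

19.9584


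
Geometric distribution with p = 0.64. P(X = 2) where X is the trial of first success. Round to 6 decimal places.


P = (1-p)^(k-1) * p
(1-p)^(k-1) = 0.36^1 = 0.36
P = 0.36 * 0.64 = 0.2304

0.230400


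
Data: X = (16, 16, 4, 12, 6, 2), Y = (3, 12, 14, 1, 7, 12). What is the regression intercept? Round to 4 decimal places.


a = ybar - b*xbar, where b = sum((xi-xbar)(yi-ybar)) / sum((xi-xbar)^2)
n = 6, xbar = 56/6 = 28/3 ≈ 9.333333, ybar = 49/6 ≈ 8.166667
Sxy = sum((xi-xbar)(yi-ybar)) = -250/3 ≈ -83.333333
Sxx = sum((xi-xbar)^2) = 568/3 ≈ 189.333333
b = Sxy / Sxx = -125/284 ≈ -0.440141
a = 8.166667 - (-0.440141) * 9.333333 = 1743/142 ≈ 12.274648

12.2746


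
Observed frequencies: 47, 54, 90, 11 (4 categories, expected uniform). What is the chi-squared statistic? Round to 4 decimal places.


chi2 = sum((O-E)^2/E), E = total/4
total = 202, E = 202/4 = 50.5
(47 - 50.5)^2 / 50.5 = 12.25 / 50.5 = 49/202 ≈ 0.242574
(54 - 50.5)^2 / 50.5 = 12.25 / 50.5 = 49/202 ≈ 0.242574
(90 - 50.5)^2 / 50.5 = 1560.25 / 50.5 = 6241/202 ≈ 30.896040
(11 - 50.5)^2 / 50.5 = 1560.25 / 50.5 = 6241/202 ≈ 30.896040
chi2 = 6290/101 ≈ 62.277228

62.2772


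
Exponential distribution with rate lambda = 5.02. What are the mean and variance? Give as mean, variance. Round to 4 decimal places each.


mean = 1/lam, var = 1/lam^2
mean = 1 / 5.02 = 50/251 ≈ 0.199203
lam^2 = 5.02^2 = 25.2004
var = 1 / 25.2004 ≈ 0.039682

0.1992, 0.0397


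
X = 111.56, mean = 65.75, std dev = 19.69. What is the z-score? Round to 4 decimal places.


z = (X - mu) / sigma
X - mu = 111.56 - 65.75 = 45.81
z = 45.81 / 19.69 = 4581/1969 ≈ 2.326562

2.3266


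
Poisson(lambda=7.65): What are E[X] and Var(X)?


E[X] = Var(X) = lambda = 7.65

7.65, 7.65


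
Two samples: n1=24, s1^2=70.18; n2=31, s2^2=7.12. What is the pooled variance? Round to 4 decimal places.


sp^2 = ((n1-1)*s1^2 + (n2-1)*s2^2)/(n1+n2-2)
(n1-1)*s1^2 = 23 * 70.18 = 1614.14
(n2-1)*s2^2 = 30 * 7.12 = 213.6
numerator = 1614.14 + 213.6 = 1827.74
n1+n2-2 = 53
sp^2 = 1827.74 / 53 = 91387/2650 ≈ 34.485660

34.4857


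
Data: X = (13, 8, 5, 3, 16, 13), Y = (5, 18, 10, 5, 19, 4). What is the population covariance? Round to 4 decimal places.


Cov = (1/n)*sum((xi-xbar)(yi-ybar))
n = 6, xbar = 58/6 = 29/3 ≈ 9.666667, ybar = 61/6 ≈ 10.166667
sum((xi-xbar)(yi-ybar)) = 121/3 ≈ 40.333333
Cov = 40.333333 / 6 = 121/18 ≈ 6.722222

6.7222


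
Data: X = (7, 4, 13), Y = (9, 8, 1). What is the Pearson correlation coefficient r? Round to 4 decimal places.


r = sum((xi-xbar)(yi-ybar)) / sqrt(sum((xi-xbar)^2) * sum((yi-ybar)^2))
n = 3, xbar = 24/3 = 8, ybar = 18/3 = 6
Sxy = sum((xi-xbar)(yi-ybar)) = -36
Sxx = sum((xi-xbar)^2) = 42
Syy = sum((yi-ybar)^2) = 38
sqrt(Sxx*Syy) ≈ 39.949969
r = Sxy / sqrt(Sxx*Syy) = -36 / 39.949969 ≈ -0.901127

-0.9011


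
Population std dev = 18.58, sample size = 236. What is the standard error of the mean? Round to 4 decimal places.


SE = sigma / sqrt(n)
sqrt(236) ≈ 15.362291
SE = 18.58 / 15.362291 ≈ 1.209455

1.2095


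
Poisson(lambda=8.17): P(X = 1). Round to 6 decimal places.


P = e^(-lam) * lam^k / k!
e^(-8.17) ≈ 0.0002830180
lam^k = 8.17^1 = 8.17
k! = 1! = 1
P = 0.0002830180 * 8.17 / 1 ≈ 0.002312

0.002312


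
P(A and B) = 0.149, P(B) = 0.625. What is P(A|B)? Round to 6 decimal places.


P(A|B) = P(A and B) / P(B) = 0.149 / 0.625 = 0.2384

0.238400


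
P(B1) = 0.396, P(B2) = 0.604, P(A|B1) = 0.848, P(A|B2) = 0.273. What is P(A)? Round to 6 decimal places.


P(A) = P(A|B1)*P(B1) + P(A|B2)*P(B2)
P(A|B1)*P(B1) = 0.848 * 0.396 = 0.335808
P(A|B2)*P(B2) = 0.273 * 0.604 = 0.164892
P(A) = 0.335808 + 0.164892 = 0.5007

0.500700


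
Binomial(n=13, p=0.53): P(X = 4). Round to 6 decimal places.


P = C(n,k) * p^k * (1-p)^(n-k)
C(13,4) = 715
p^k = 0.53^4 = 0.07890481
(1-p)^(n-k) = 0.47^9 ≈ 0.001119130
P = 715 * 0.07890481 * 0.001119130 ≈ 0.063138

0.063138


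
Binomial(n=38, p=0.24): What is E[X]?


E[X] = n*p = 38 * 0.24 = 9.12

9.12


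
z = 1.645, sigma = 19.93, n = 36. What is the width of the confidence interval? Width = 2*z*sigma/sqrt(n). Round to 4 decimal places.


width = 2*z*sigma/sqrt(n)
2*z*sigma = 2 * 1.645 * 19.93 = 65.5697
sqrt(36) = 6
width = 65.5697 / 6 ≈ 10.928283

10.9283


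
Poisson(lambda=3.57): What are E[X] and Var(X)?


E[X] = Var(X) = lambda = 3.57

3.57, 3.57


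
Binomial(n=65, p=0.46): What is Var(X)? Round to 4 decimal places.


Var = n*p*(1-p) = 65 * 0.46 * 0.54 = 16.146

16.1460


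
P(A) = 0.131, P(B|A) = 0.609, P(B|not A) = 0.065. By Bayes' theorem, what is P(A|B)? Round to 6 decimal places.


P(A|B) = P(B|A)*P(A) / P(B), P(B) = P(B|A)*P(A) + P(B|not A)*P(not A)
P(B|A)*P(A) = 0.609 * 0.131 = 0.079779
P(B|not A)*P(not A) = 0.065 * 0.869 = 0.056485
P(B) = 0.079779 + 0.056485 = 0.136264
P(A|B) = 0.079779 / 0.136264 ≈ 0.58547379

0.585474


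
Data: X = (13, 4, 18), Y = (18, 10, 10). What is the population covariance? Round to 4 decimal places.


Cov = (1/n)*sum((xi-xbar)(yi-ybar))
n = 3, xbar = 35/3 ≈ 11.666667, ybar = 38/3 ≈ 12.666667
sum((xi-xbar)(yi-ybar)) = 32/3 ≈ 10.666667
Cov = 10.666667 / 3 = 32/9 ≈ 3.555556

3.5556


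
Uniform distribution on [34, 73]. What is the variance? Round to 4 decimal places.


Var = (b-a)^2 / 12
(b-a)^2 = (73 - 34)^2 = 1521
Var = 1521/12 = 126.75

126.7500


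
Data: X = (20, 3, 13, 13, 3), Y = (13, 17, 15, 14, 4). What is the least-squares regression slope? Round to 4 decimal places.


b = sum((xi-xbar)(yi-ybar)) / sum((xi-xbar)^2)
n = 5, xbar = 52/5 = 10.4, ybar = 63/5 = 12.6
Sxy = sum((xi-xbar)(yi-ybar)) = 44.8
Sxx = sum((xi-xbar)^2) = 215.2
b = Sxy / Sxx = 56/269 ≈ 0.208178

0.2082


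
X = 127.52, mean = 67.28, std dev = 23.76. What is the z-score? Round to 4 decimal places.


z = (X - mu) / sigma
X - mu = 127.52 - 67.28 = 60.24
z = 60.24 / 23.76 = 251/99 ≈ 2.535354

2.5354


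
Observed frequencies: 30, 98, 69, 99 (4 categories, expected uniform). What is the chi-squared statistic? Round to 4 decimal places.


chi2 = sum((O-E)^2/E), E = total/4
total = 296, E = 296/4 = 74
(30 - 74)^2 / 74 = 1936 / 74 = 968/37 ≈ 26.162162
(98 - 74)^2 / 74 = 576 / 74 = 288/37 ≈ 7.783784
(69 - 74)^2 / 74 = 25 / 74 = 25/74 ≈ 0.337838
(99 - 74)^2 / 74 = 625 / 74 = 625/74 ≈ 8.445946
chi2 = 1581/37 ≈ 42.729730

42.7297


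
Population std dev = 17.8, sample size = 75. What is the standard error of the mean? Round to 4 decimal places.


SE = sigma / sqrt(n)
sqrt(75) ≈ 8.660254
SE = 17.8 / 8.660254 ≈ 2.055367

2.0554


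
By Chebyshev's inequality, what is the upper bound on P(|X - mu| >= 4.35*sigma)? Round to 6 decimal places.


P <= 1/k^2
k^2 = 4.35^2 = 18.9225
1/k^2 = 1 / 18.9225 = 400/7569 ≈ 0.05284714

0.052847


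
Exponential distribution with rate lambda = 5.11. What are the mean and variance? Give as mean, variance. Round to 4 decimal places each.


mean = 1/lam, var = 1/lam^2
mean = 1 / 5.11 = 100/511 ≈ 0.195695
lam^2 = 5.11^2 = 26.1121
var = 1 / 26.1121 ≈ 0.038296

0.1957, 0.0383


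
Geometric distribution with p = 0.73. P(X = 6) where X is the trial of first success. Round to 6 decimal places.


P = (1-p)^(k-1) * p
(1-p)^(k-1) = 0.27^5 ≈ 0.001434891
P = 0.001434891 * 0.73 ≈ 0.001047470

0.001047


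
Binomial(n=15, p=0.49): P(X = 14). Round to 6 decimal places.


P = C(n,k) * p^k * (1-p)^(n-k)
C(15,14) = 15
p^k = 0.49^14 ≈ 0.00004599865
(1-p)^(n-k) = 0.51^1 = 0.51
P = 15 * 0.00004599865 * 0.51 ≈ 0.000352

0.000352


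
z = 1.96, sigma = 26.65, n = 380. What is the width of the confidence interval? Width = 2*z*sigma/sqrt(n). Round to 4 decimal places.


width = 2*z*sigma/sqrt(n)
2*z*sigma = 2 * 1.96 * 26.65 = 104.468
sqrt(380) ≈ 19.493589
width = 104.468 / 19.493589 ≈ 5.359095

5.3591


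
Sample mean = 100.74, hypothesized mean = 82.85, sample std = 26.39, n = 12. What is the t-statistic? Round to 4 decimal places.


t = (xbar - mu0) / (s/sqrt(n))
xbar - mu0 = 100.74 - 82.85 = 17.89
sqrt(12) ≈ 3.46410162
s/sqrt(n) = 26.39 / 3.46410162 ≈ 7.61813680
t = 17.89 / 7.61813680 ≈ 2.348343

2.3483


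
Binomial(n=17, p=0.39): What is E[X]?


E[X] = n*p = 17 * 0.39 = 6.63

6.63


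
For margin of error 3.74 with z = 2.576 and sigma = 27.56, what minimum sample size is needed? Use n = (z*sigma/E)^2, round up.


z*sigma/E = 2.576 * 27.56 / 3.74 ≈ 18.982503
(z*sigma/E)^2 ≈ 360.335408
round up: n = 361

361


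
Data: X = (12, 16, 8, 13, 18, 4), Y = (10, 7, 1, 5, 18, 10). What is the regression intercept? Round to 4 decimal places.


a = ybar - b*xbar, where b = sum((xi-xbar)(yi-ybar)) / sum((xi-xbar)^2)
n = 6, xbar = 71/6 ≈ 11.833333, ybar = 51/6 = 8.5
Sxy = sum((xi-xbar)(yi-ybar)) = 65.5
Sxx = sum((xi-xbar)^2) = 797/6 ≈ 132.833333
b = Sxy / Sxx = 393/797 ≈ 0.493099
a = 8.5 - 0.493099 * 11.833333 = 2124/797 ≈ 2.664994

2.6650


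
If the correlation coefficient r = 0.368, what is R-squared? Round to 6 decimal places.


R^2 = r^2 = (0.368)^2 = 0.135424

0.135424
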